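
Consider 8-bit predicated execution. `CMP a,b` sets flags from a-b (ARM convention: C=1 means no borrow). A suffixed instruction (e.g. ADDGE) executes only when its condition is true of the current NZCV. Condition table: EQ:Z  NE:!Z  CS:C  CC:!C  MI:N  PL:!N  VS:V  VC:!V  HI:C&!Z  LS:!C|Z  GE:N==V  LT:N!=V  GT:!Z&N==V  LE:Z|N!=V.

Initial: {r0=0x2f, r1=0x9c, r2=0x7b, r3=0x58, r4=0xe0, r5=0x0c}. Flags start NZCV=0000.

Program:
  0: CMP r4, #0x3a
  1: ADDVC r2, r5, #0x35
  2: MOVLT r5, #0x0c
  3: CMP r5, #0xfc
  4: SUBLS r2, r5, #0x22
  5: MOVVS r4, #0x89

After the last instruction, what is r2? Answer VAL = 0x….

VAL = 0xea

[0] flags=1010 → (cmp)
[1] flags=1010 VC?T → r2=0x41
[2] flags=1010 LT?T → r5=0x0c
[3] flags=0000 → (cmp)
[4] flags=0000 LS?T → r2=0xea
[5] flags=0000 VS?F → skip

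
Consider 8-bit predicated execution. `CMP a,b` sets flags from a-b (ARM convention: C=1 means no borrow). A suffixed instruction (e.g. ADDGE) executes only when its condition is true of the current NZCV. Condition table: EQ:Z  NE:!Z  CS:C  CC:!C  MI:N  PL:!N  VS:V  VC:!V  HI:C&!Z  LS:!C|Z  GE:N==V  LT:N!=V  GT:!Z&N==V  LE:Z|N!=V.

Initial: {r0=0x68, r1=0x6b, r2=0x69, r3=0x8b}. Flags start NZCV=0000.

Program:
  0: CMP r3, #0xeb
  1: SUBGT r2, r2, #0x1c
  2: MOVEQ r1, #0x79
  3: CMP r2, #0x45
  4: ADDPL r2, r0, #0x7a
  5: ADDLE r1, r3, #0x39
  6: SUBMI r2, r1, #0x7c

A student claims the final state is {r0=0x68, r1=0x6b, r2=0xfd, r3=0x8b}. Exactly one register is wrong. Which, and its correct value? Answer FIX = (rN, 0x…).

[0] flags=1000 → (cmp)
[1] flags=1000 GT?F → skip
[2] flags=1000 EQ?F → skip
[3] flags=0010 → (cmp)
[4] flags=0010 PL?T → r2=0xe2
[5] flags=0010 LE?F → skip
[6] flags=0010 MI?F → skip

FIX = (r2, 0xe2)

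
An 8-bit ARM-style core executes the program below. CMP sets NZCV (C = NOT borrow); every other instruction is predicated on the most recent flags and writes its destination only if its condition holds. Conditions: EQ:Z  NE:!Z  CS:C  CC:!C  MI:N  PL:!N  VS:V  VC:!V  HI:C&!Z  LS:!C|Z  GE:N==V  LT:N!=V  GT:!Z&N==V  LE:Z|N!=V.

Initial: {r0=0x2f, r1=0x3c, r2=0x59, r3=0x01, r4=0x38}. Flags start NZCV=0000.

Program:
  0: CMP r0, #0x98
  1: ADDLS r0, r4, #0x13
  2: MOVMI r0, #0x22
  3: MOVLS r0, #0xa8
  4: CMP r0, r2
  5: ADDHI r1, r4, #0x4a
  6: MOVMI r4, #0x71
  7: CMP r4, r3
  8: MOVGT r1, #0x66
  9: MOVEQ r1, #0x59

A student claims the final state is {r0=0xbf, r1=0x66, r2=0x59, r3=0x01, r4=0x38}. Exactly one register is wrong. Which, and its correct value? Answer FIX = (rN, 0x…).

FIX = (r0, 0xa8)

0: ✓ CMP  NZCV=1001
1: ✓ ADDLS  r0←0x4b
2: ✓ MOVMI  r0←0x22
3: ✓ MOVLS  r0←0xa8
4: ✓ CMP  NZCV=0011
5: ✓ ADDHI  r1←0x82
6: · MOVMI
7: ✓ CMP  NZCV=0010
8: ✓ MOVGT  r1←0x66
9: · MOVEQ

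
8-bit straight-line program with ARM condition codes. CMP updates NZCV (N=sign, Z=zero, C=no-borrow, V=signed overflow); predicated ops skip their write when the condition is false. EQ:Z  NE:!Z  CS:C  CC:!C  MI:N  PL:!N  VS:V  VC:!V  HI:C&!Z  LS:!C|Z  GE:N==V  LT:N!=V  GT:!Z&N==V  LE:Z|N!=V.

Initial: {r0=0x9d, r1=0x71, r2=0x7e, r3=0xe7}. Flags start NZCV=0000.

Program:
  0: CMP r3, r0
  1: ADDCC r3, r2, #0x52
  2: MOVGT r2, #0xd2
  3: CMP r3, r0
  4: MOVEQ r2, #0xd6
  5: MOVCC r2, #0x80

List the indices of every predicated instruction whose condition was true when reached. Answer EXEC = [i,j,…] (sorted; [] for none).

0: ✓ CMP  NZCV=0010
1: · ADDCC
2: ✓ MOVGT  r2←0xd2
3: ✓ CMP  NZCV=0010
4: · MOVEQ
5: · MOVCC

EXEC = [2]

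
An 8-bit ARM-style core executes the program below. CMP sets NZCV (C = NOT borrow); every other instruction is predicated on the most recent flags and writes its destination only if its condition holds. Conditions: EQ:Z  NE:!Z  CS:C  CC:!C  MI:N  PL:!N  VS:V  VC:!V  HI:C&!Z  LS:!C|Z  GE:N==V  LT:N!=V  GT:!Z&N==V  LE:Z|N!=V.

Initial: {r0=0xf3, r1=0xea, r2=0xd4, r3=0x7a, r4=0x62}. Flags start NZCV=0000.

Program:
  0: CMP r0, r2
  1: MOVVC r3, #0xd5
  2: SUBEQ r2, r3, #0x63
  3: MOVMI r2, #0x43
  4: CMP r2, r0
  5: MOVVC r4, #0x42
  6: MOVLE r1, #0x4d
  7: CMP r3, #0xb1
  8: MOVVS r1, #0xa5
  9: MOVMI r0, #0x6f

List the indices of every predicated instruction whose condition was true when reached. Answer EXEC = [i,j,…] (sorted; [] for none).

0: ✓ CMP  NZCV=0010
1: ✓ MOVVC  r3←0xd5
2: · SUBEQ
3: · MOVMI
4: ✓ CMP  NZCV=1000
5: ✓ MOVVC  r4←0x42
6: ✓ MOVLE  r1←0x4d
7: ✓ CMP  NZCV=0010
8: · MOVVS
9: · MOVMI

EXEC = [1,5,6]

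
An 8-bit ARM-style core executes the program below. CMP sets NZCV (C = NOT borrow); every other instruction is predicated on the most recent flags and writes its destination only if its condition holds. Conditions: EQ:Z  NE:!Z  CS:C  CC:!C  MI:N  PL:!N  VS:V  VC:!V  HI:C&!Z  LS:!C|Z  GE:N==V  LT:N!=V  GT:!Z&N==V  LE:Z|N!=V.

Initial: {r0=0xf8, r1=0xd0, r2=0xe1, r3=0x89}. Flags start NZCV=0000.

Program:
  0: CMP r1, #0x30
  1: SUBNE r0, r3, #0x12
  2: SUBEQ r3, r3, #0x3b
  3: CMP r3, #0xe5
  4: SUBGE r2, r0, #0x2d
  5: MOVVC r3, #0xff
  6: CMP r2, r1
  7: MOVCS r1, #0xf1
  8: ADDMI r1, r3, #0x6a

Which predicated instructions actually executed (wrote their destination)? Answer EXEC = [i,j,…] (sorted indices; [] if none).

0: ✓ CMP  NZCV=1010
1: ✓ SUBNE  r0←0x77
2: · SUBEQ
3: ✓ CMP  NZCV=1000
4: · SUBGE
5: ✓ MOVVC  r3←0xff
6: ✓ CMP  NZCV=0010
7: ✓ MOVCS  r1←0xf1
8: · ADDMI

EXEC = [1,5,7]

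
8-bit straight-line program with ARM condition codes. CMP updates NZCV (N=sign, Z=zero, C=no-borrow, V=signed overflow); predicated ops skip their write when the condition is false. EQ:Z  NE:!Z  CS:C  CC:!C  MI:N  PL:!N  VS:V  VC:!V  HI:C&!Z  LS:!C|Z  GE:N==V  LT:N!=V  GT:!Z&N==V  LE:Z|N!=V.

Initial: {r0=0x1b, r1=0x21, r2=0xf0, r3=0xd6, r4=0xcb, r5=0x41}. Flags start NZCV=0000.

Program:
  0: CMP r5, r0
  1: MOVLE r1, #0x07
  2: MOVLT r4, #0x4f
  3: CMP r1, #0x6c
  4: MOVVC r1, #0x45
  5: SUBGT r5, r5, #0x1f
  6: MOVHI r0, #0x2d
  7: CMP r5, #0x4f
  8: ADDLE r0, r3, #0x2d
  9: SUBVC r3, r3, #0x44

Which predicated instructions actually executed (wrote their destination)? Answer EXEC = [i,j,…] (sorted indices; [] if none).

EXEC = [4,8,9]

0: ✓ CMP  NZCV=0010
1: · MOVLE
2: · MOVLT
3: ✓ CMP  NZCV=1000
4: ✓ MOVVC  r1←0x45
5: · SUBGT
6: · MOVHI
7: ✓ CMP  NZCV=1000
8: ✓ ADDLE  r0←0x03
9: ✓ SUBVC  r3←0x92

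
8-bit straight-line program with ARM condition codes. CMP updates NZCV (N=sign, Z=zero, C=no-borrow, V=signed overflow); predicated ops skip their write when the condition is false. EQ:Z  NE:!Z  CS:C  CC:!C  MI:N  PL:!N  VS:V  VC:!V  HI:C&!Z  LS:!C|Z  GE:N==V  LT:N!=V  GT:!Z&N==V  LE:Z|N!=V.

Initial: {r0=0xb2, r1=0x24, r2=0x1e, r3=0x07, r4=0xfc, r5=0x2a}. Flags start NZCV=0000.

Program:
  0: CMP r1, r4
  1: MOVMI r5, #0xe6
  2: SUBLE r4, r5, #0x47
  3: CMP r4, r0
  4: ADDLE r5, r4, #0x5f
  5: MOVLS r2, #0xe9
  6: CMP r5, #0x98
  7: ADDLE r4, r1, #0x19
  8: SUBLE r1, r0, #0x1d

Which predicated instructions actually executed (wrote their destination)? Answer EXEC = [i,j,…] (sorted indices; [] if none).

EXEC = []

[0] flags=0000 → (cmp)
[1] flags=0000 MI?F → skip
[2] flags=0000 LE?F → skip
[3] flags=0010 → (cmp)
[4] flags=0010 LE?F → skip
[5] flags=0010 LS?F → skip
[6] flags=1001 → (cmp)
[7] flags=1001 LE?F → skip
[8] flags=1001 LE?F → skip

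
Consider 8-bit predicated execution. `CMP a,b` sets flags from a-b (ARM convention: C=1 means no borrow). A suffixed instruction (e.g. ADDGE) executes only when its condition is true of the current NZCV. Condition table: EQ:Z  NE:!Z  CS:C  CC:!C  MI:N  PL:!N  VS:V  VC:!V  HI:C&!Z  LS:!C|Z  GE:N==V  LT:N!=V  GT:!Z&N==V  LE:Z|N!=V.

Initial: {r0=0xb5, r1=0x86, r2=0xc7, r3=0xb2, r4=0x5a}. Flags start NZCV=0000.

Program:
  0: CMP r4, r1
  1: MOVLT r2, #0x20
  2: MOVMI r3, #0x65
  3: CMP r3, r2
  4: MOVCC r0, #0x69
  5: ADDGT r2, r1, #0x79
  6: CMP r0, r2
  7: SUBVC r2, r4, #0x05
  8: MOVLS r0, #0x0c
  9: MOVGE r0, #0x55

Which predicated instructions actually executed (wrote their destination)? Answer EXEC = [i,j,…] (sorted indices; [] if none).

0: ✓ CMP  NZCV=1001
1: · MOVLT
2: ✓ MOVMI  r3←0x65
3: ✓ CMP  NZCV=1001
4: ✓ MOVCC  r0←0x69
5: ✓ ADDGT  r2←0xff
6: ✓ CMP  NZCV=0000
7: ✓ SUBVC  r2←0x55
8: ✓ MOVLS  r0←0x0c
9: ✓ MOVGE  r0←0x55

EXEC = [2,4,5,7,8,9]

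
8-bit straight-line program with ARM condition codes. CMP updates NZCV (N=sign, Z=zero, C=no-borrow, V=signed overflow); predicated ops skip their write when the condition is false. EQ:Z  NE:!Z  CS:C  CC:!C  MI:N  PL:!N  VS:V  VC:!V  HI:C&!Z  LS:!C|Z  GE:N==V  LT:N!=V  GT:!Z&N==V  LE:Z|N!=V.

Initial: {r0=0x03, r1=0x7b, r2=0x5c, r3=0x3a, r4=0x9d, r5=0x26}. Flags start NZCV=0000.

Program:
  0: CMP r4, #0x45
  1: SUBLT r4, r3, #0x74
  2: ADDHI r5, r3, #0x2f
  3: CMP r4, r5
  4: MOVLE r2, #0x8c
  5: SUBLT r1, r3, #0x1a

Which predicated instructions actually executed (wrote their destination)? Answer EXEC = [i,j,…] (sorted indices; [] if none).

EXEC = [1,2,4,5]

[0] flags=0011 → (cmp)
[1] flags=0011 LT?T → r4=0xc6
[2] flags=0011 HI?T → r5=0x69
[3] flags=0011 → (cmp)
[4] flags=0011 LE?T → r2=0x8c
[5] flags=0011 LT?T → r1=0x20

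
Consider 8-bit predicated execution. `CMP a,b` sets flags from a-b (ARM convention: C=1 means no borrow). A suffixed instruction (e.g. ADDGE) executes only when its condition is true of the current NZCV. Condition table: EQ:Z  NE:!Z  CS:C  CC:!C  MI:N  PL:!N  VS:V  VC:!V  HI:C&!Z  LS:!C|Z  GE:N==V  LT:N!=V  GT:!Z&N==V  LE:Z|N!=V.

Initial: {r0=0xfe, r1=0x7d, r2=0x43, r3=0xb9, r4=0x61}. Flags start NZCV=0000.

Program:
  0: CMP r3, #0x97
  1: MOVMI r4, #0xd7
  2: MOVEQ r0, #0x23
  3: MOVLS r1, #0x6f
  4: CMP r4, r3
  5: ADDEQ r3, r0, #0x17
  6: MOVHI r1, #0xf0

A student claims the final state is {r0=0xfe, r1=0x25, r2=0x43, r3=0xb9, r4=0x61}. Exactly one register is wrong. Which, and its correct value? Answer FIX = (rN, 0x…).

[0] flags=0010 → (cmp)
[1] flags=0010 MI?F → skip
[2] flags=0010 EQ?F → skip
[3] flags=0010 LS?F → skip
[4] flags=1001 → (cmp)
[5] flags=1001 EQ?F → skip
[6] flags=1001 HI?F → skip

FIX = (r1, 0x7d)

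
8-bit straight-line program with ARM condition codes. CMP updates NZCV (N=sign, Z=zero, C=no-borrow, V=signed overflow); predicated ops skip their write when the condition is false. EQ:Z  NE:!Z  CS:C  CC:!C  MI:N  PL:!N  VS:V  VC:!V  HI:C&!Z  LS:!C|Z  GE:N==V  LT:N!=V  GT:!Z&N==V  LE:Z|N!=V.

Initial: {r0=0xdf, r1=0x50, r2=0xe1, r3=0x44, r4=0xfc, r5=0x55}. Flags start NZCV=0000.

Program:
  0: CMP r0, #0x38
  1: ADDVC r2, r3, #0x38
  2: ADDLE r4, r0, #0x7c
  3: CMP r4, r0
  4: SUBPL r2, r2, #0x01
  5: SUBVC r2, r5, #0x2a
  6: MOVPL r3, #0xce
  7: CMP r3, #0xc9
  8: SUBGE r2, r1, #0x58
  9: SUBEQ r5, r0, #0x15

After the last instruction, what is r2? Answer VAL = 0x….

[0] flags=1010 → (cmp)
[1] flags=1010 VC?T → r2=0x7c
[2] flags=1010 LE?T → r4=0x5b
[3] flags=0000 → (cmp)
[4] flags=0000 PL?T → r2=0x7b
[5] flags=0000 VC?T → r2=0x2b
[6] flags=0000 PL?T → r3=0xce
[7] flags=0010 → (cmp)
[8] flags=0010 GE?T → r2=0xf8
[9] flags=0010 EQ?F → skip

VAL = 0xf8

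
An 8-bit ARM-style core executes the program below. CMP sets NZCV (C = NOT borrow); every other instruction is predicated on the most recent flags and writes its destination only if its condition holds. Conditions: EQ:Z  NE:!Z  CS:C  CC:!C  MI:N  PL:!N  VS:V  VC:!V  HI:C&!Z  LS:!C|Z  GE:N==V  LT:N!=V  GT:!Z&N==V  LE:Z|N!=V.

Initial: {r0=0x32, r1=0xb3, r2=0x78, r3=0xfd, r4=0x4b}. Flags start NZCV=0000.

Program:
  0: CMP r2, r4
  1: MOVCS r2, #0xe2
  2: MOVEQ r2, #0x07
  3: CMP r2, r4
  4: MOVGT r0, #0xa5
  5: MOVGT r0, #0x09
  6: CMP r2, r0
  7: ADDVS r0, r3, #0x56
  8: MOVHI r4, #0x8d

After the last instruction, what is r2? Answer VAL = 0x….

VAL = 0xe2

0: ✓ CMP  NZCV=0010
1: ✓ MOVCS  r2←0xe2
2: · MOVEQ
3: ✓ CMP  NZCV=1010
4: · MOVGT
5: · MOVGT
6: ✓ CMP  NZCV=1010
7: · ADDVS
8: ✓ MOVHI  r4←0x8d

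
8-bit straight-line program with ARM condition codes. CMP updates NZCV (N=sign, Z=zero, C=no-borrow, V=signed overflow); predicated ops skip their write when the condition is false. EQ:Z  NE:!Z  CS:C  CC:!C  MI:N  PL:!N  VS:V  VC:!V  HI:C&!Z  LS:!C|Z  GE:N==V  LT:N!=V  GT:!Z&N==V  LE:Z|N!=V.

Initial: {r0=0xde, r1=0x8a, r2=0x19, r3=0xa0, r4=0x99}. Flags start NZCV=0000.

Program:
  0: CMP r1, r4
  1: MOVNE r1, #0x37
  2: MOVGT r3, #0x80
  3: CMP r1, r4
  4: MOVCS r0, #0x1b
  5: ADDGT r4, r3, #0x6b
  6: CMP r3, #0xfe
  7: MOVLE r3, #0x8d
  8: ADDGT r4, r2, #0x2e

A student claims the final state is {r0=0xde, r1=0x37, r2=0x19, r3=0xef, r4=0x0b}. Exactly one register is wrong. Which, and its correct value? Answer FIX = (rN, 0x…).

FIX = (r3, 0x8d)

[0] flags=1000 → (cmp)
[1] flags=1000 NE?T → r1=0x37
[2] flags=1000 GT?F → skip
[3] flags=1001 → (cmp)
[4] flags=1001 CS?F → skip
[5] flags=1001 GT?T → r4=0x0b
[6] flags=1000 → (cmp)
[7] flags=1000 LE?T → r3=0x8d
[8] flags=1000 GT?F → skip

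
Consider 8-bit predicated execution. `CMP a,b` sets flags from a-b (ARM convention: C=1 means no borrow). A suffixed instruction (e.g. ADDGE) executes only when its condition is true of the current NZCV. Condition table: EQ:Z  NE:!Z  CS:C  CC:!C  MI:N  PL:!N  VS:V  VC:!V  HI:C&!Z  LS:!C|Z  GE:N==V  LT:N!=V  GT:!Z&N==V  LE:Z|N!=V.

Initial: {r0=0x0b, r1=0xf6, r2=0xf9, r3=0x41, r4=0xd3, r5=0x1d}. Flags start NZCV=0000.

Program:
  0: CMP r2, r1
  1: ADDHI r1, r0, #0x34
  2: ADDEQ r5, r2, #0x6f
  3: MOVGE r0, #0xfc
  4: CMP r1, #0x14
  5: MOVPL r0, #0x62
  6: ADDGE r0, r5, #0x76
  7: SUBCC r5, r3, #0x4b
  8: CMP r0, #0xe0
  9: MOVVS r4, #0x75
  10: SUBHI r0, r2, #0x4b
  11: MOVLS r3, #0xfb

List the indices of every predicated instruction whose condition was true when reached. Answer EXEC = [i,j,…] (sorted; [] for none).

EXEC = [1,3,5,6,11]

[0] flags=0010 → (cmp)
[1] flags=0010 HI?T → r1=0x3f
[2] flags=0010 EQ?F → skip
[3] flags=0010 GE?T → r0=0xfc
[4] flags=0010 → (cmp)
[5] flags=0010 PL?T → r0=0x62
[6] flags=0010 GE?T → r0=0x93
[7] flags=0010 CC?F → skip
[8] flags=1000 → (cmp)
[9] flags=1000 VS?F → skip
[10] flags=1000 HI?F → skip
[11] flags=1000 LS?T → r3=0xfb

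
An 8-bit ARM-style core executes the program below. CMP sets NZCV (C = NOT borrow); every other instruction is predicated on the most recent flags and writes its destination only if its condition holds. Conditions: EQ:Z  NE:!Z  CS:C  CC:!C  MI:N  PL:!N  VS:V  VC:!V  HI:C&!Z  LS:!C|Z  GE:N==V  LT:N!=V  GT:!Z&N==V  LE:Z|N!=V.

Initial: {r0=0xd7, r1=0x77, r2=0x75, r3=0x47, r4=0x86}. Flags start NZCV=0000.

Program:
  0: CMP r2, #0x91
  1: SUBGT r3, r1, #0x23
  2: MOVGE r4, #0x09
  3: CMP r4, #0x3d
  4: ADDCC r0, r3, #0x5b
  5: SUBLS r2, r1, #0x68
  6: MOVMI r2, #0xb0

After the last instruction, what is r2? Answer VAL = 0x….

0: ✓ CMP  NZCV=1001
1: ✓ SUBGT  r3←0x54
2: ✓ MOVGE  r4←0x09
3: ✓ CMP  NZCV=1000
4: ✓ ADDCC  r0←0xaf
5: ✓ SUBLS  r2←0x0f
6: ✓ MOVMI  r2←0xb0

VAL = 0xb0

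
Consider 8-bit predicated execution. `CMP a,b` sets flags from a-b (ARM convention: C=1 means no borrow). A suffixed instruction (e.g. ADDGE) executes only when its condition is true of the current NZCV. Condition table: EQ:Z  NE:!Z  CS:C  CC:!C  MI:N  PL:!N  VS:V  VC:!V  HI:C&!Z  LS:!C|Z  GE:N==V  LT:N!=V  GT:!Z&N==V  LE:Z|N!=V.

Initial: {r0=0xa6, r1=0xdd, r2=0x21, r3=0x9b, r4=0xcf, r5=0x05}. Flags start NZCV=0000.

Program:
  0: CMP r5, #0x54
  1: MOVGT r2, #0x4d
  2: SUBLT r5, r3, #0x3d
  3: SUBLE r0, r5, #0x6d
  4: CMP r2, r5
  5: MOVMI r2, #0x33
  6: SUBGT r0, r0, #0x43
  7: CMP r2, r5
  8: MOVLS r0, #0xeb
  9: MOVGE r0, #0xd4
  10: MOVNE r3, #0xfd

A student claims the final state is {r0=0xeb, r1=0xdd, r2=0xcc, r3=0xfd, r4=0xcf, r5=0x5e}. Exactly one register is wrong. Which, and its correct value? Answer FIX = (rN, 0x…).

[0] flags=1000 → (cmp)
[1] flags=1000 GT?F → skip
[2] flags=1000 LT?T → r5=0x5e
[3] flags=1000 LE?T → r0=0xf1
[4] flags=1000 → (cmp)
[5] flags=1000 MI?T → r2=0x33
[6] flags=1000 GT?F → skip
[7] flags=1000 → (cmp)
[8] flags=1000 LS?T → r0=0xeb
[9] flags=1000 GE?F → skip
[10] flags=1000 NE?T → r3=0xfd

FIX = (r2, 0x33)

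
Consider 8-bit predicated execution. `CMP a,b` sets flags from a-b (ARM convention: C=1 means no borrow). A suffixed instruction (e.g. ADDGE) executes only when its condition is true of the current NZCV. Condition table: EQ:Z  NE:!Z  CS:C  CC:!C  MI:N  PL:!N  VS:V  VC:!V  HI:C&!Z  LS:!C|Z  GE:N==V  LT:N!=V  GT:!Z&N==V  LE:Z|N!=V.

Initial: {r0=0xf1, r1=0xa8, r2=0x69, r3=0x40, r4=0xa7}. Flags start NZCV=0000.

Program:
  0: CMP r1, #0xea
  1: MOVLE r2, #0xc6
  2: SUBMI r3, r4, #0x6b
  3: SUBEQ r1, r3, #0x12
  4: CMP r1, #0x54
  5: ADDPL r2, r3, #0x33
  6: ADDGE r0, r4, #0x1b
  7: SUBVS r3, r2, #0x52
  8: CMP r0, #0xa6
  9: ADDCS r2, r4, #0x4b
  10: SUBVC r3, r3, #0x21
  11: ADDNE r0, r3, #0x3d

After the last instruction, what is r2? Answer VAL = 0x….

VAL = 0xf2

0: ✓ CMP  NZCV=1000
1: ✓ MOVLE  r2←0xc6
2: ✓ SUBMI  r3←0x3c
3: · SUBEQ
4: ✓ CMP  NZCV=0011
5: ✓ ADDPL  r2←0x6f
6: · ADDGE
7: ✓ SUBVS  r3←0x1d
8: ✓ CMP  NZCV=0010
9: ✓ ADDCS  r2←0xf2
10: ✓ SUBVC  r3←0xfc
11: ✓ ADDNE  r0←0x39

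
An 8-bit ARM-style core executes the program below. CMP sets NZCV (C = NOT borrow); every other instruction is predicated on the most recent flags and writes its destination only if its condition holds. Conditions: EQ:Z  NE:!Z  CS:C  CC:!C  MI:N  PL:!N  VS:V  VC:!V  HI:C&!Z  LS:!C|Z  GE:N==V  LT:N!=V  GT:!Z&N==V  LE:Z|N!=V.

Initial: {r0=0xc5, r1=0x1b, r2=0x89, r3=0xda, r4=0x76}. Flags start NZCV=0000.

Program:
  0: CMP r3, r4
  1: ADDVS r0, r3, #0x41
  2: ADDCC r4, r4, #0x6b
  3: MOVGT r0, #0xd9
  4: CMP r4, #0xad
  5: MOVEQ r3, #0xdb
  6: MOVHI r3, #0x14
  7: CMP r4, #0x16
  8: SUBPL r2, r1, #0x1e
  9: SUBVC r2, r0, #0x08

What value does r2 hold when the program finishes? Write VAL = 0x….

VAL = 0x13

[0] flags=0011 → (cmp)
[1] flags=0011 VS?T → r0=0x1b
[2] flags=0011 CC?F → skip
[3] flags=0011 GT?F → skip
[4] flags=1001 → (cmp)
[5] flags=1001 EQ?F → skip
[6] flags=1001 HI?F → skip
[7] flags=0010 → (cmp)
[8] flags=0010 PL?T → r2=0xfd
[9] flags=0010 VC?T → r2=0x13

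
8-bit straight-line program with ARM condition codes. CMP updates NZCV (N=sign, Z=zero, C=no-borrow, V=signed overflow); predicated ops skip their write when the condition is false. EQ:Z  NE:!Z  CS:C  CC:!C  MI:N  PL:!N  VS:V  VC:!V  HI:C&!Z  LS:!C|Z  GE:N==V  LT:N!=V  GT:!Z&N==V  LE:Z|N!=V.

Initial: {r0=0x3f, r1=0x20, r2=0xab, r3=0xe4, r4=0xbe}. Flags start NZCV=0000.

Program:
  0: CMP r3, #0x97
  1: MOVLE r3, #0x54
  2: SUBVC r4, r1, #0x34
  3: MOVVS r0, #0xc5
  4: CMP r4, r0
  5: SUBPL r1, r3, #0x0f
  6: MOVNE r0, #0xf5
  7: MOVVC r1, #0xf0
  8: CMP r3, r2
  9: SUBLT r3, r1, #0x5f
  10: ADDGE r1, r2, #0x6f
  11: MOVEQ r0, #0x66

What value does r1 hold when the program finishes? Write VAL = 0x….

[0] flags=0010 → (cmp)
[1] flags=0010 LE?F → skip
[2] flags=0010 VC?T → r4=0xec
[3] flags=0010 VS?F → skip
[4] flags=1010 → (cmp)
[5] flags=1010 PL?F → skip
[6] flags=1010 NE?T → r0=0xf5
[7] flags=1010 VC?T → r1=0xf0
[8] flags=0010 → (cmp)
[9] flags=0010 LT?F → skip
[10] flags=0010 GE?T → r1=0x1a
[11] flags=0010 EQ?F → skip

VAL = 0x1a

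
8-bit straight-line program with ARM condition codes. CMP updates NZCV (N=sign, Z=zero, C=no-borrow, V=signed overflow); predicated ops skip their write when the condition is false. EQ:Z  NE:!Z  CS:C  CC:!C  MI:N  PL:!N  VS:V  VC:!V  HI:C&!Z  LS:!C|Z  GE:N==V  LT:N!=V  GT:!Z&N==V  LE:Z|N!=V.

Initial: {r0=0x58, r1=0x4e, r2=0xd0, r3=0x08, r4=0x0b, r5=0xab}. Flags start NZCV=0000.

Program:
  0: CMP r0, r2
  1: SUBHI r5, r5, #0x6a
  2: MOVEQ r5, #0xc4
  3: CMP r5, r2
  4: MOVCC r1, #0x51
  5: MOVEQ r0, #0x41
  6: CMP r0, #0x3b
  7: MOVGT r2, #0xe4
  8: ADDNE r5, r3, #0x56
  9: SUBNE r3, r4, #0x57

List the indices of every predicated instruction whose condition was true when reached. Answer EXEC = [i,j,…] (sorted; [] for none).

0: ✓ CMP  NZCV=1001
1: · SUBHI
2: · MOVEQ
3: ✓ CMP  NZCV=1000
4: ✓ MOVCC  r1←0x51
5: · MOVEQ
6: ✓ CMP  NZCV=0010
7: ✓ MOVGT  r2←0xe4
8: ✓ ADDNE  r5←0x5e
9: ✓ SUBNE  r3←0xb4

EXEC = [4,7,8,9]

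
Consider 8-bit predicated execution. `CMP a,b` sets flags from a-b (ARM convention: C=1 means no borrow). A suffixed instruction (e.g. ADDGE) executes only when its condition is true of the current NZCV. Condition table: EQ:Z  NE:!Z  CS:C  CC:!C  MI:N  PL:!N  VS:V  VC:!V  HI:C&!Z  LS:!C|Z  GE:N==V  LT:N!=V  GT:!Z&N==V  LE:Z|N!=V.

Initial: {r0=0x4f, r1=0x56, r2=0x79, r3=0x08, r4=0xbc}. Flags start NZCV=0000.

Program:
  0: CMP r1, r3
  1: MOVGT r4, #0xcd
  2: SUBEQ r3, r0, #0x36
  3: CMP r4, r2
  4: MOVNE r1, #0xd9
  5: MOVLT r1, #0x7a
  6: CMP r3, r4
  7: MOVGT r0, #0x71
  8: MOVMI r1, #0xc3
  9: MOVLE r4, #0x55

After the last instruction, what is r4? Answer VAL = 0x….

[0] flags=0010 → (cmp)
[1] flags=0010 GT?T → r4=0xcd
[2] flags=0010 EQ?F → skip
[3] flags=0011 → (cmp)
[4] flags=0011 NE?T → r1=0xd9
[5] flags=0011 LT?T → r1=0x7a
[6] flags=0000 → (cmp)
[7] flags=0000 GT?T → r0=0x71
[8] flags=0000 MI?F → skip
[9] flags=0000 LE?F → skip

VAL = 0xcd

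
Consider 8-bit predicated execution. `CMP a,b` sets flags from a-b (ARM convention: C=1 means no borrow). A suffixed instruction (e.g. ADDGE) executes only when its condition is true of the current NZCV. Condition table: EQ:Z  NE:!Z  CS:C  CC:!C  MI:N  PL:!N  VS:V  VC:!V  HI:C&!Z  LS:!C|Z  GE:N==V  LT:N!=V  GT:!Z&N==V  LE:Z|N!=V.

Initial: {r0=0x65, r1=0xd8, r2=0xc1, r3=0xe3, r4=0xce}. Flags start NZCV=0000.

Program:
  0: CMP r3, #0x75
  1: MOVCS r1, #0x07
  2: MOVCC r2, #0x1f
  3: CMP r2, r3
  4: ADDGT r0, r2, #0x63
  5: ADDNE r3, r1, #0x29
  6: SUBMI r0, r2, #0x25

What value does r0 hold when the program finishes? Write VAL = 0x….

VAL = 0x9c

0: ✓ CMP  NZCV=0011
1: ✓ MOVCS  r1←0x07
2: · MOVCC
3: ✓ CMP  NZCV=1000
4: · ADDGT
5: ✓ ADDNE  r3←0x30
6: ✓ SUBMI  r0←0x9c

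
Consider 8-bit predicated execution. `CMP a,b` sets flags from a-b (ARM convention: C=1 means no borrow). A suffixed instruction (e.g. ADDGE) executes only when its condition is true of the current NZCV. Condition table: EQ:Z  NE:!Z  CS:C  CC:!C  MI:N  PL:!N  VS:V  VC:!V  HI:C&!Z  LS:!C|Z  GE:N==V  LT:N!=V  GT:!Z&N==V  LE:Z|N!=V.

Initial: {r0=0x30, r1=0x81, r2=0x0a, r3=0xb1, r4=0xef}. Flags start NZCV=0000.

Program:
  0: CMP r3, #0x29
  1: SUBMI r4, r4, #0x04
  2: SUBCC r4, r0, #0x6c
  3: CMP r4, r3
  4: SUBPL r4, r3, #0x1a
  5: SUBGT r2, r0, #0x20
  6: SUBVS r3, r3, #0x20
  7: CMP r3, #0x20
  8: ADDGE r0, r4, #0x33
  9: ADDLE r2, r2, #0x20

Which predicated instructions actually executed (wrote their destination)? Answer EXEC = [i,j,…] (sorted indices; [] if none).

EXEC = [1,4,5,9]

[0] flags=1010 → (cmp)
[1] flags=1010 MI?T → r4=0xeb
[2] flags=1010 CC?F → skip
[3] flags=0010 → (cmp)
[4] flags=0010 PL?T → r4=0x97
[5] flags=0010 GT?T → r2=0x10
[6] flags=0010 VS?F → skip
[7] flags=1010 → (cmp)
[8] flags=1010 GE?F → skip
[9] flags=1010 LE?T → r2=0x30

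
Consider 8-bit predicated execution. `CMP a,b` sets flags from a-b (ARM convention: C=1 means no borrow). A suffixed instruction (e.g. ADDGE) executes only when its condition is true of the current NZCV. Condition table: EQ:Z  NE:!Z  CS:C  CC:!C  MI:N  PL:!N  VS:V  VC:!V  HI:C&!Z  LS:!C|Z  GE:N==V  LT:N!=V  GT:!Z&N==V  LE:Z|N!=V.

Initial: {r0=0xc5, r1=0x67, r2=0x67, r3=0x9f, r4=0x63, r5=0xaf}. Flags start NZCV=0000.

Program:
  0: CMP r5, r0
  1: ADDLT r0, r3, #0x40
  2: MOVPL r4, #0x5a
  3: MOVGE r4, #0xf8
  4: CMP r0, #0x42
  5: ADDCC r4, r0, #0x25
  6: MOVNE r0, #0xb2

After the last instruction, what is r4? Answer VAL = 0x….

VAL = 0x63

0: ✓ CMP  NZCV=1000
1: ✓ ADDLT  r0←0xdf
2: · MOVPL
3: · MOVGE
4: ✓ CMP  NZCV=1010
5: · ADDCC
6: ✓ MOVNE  r0←0xb2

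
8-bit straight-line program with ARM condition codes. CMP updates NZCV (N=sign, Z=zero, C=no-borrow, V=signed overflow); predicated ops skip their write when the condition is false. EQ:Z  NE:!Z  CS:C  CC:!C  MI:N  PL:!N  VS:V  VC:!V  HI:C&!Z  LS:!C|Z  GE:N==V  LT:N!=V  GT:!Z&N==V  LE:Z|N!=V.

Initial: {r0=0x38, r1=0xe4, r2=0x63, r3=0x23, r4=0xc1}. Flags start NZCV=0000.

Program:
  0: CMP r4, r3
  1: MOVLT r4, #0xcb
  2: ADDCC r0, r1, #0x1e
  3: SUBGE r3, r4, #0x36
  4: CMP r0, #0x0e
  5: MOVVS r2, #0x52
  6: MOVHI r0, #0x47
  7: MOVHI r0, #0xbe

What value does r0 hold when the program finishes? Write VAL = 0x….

VAL = 0xbe

0: ✓ CMP  NZCV=1010
1: ✓ MOVLT  r4←0xcb
2: · ADDCC
3: · SUBGE
4: ✓ CMP  NZCV=0010
5: · MOVVS
6: ✓ MOVHI  r0←0x47
7: ✓ MOVHI  r0←0xbe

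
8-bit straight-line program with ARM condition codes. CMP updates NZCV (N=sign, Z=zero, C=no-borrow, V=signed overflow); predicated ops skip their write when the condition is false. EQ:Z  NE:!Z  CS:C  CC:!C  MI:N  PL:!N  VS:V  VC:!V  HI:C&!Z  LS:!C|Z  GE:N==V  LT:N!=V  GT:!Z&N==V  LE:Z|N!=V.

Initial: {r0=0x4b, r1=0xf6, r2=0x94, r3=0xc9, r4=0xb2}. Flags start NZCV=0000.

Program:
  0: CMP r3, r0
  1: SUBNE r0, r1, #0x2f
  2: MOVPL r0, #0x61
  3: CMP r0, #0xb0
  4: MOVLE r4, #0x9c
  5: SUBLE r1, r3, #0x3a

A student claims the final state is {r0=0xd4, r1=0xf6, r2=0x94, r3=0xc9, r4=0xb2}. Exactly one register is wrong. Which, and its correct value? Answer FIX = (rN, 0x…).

0: ✓ CMP  NZCV=0011
1: ✓ SUBNE  r0←0xc7
2: ✓ MOVPL  r0←0x61
3: ✓ CMP  NZCV=1001
4: · MOVLE
5: · SUBLE

FIX = (r0, 0x61)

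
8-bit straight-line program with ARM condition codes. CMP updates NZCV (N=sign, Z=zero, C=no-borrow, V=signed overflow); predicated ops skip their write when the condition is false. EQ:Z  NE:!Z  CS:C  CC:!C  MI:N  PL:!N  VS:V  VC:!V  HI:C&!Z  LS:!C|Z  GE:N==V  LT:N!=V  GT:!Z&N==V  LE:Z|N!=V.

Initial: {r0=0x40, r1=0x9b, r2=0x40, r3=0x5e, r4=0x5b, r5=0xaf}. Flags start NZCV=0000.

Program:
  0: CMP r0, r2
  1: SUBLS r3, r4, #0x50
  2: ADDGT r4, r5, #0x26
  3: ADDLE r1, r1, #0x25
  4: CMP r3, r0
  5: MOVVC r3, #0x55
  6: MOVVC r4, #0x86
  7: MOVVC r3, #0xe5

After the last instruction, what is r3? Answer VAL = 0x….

VAL = 0xe5

[0] flags=0110 → (cmp)
[1] flags=0110 LS?T → r3=0x0b
[2] flags=0110 GT?F → skip
[3] flags=0110 LE?T → r1=0xc0
[4] flags=1000 → (cmp)
[5] flags=1000 VC?T → r3=0x55
[6] flags=1000 VC?T → r4=0x86
[7] flags=1000 VC?T → r3=0xe5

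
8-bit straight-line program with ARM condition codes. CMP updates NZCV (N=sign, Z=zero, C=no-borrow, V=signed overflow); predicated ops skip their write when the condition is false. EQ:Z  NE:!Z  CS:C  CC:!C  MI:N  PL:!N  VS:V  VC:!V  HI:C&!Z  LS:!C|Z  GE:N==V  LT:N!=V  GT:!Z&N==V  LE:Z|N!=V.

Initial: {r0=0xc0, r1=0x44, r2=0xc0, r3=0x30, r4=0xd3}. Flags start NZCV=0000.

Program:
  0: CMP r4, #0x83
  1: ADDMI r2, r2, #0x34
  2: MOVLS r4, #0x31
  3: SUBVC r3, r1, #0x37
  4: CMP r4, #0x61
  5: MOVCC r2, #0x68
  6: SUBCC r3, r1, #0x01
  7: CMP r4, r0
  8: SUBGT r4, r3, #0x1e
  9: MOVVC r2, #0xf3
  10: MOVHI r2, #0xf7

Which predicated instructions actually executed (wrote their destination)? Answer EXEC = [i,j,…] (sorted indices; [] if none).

[0] flags=0010 → (cmp)
[1] flags=0010 MI?F → skip
[2] flags=0010 LS?F → skip
[3] flags=0010 VC?T → r3=0x0d
[4] flags=0011 → (cmp)
[5] flags=0011 CC?F → skip
[6] flags=0011 CC?F → skip
[7] flags=0010 → (cmp)
[8] flags=0010 GT?T → r4=0xef
[9] flags=0010 VC?T → r2=0xf3
[10] flags=0010 HI?T → r2=0xf7

EXEC = [3,8,9,10]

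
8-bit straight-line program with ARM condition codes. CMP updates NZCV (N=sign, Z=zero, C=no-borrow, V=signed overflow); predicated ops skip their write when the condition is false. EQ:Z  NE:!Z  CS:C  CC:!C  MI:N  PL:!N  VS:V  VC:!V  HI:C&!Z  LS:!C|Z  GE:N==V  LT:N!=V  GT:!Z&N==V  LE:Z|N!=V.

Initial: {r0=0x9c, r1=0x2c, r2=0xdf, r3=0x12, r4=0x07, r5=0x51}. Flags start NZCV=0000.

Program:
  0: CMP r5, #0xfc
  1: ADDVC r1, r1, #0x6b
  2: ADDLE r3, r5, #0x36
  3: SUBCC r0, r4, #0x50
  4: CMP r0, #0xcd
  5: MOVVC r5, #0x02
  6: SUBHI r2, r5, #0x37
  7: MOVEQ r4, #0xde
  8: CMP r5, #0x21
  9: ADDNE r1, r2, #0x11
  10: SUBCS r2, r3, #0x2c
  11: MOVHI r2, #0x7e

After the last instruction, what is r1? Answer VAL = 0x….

VAL = 0xf0

0: ✓ CMP  NZCV=0000
1: ✓ ADDVC  r1←0x97
2: · ADDLE
3: ✓ SUBCC  r0←0xb7
4: ✓ CMP  NZCV=1000
5: ✓ MOVVC  r5←0x02
6: · SUBHI
7: · MOVEQ
8: ✓ CMP  NZCV=1000
9: ✓ ADDNE  r1←0xf0
10: · SUBCS
11: · MOVHI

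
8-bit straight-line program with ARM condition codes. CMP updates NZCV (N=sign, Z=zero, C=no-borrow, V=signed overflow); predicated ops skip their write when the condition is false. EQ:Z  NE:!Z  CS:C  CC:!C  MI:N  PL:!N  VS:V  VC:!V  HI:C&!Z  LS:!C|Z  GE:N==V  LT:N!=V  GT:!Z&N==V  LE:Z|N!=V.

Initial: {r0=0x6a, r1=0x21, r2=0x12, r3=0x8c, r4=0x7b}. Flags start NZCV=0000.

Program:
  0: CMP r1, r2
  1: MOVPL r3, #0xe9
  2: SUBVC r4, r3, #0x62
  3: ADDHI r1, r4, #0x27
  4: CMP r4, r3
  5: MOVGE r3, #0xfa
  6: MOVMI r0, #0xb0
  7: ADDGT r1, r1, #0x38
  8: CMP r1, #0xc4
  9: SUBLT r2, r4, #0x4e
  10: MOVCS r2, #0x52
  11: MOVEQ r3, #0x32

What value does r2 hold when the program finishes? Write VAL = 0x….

[0] flags=0010 → (cmp)
[1] flags=0010 PL?T → r3=0xe9
[2] flags=0010 VC?T → r4=0x87
[3] flags=0010 HI?T → r1=0xae
[4] flags=1000 → (cmp)
[5] flags=1000 GE?F → skip
[6] flags=1000 MI?T → r0=0xb0
[7] flags=1000 GT?F → skip
[8] flags=1000 → (cmp)
[9] flags=1000 LT?T → r2=0x39
[10] flags=1000 CS?F → skip
[11] flags=1000 EQ?F → skip

VAL = 0x39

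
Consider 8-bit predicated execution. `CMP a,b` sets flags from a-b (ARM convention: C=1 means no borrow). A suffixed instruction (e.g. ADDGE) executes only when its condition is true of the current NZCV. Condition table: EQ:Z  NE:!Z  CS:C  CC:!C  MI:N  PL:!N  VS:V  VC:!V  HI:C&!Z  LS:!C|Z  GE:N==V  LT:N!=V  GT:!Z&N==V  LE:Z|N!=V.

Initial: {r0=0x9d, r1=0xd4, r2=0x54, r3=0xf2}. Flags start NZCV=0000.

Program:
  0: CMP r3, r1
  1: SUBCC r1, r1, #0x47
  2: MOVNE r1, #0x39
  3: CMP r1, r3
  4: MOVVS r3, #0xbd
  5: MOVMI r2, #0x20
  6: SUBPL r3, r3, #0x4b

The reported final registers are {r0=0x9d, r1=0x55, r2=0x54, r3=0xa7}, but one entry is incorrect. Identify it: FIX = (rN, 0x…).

FIX = (r1, 0x39)

0: ✓ CMP  NZCV=0010
1: · SUBCC
2: ✓ MOVNE  r1←0x39
3: ✓ CMP  NZCV=0000
4: · MOVVS
5: · MOVMI
6: ✓ SUBPL  r3←0xa7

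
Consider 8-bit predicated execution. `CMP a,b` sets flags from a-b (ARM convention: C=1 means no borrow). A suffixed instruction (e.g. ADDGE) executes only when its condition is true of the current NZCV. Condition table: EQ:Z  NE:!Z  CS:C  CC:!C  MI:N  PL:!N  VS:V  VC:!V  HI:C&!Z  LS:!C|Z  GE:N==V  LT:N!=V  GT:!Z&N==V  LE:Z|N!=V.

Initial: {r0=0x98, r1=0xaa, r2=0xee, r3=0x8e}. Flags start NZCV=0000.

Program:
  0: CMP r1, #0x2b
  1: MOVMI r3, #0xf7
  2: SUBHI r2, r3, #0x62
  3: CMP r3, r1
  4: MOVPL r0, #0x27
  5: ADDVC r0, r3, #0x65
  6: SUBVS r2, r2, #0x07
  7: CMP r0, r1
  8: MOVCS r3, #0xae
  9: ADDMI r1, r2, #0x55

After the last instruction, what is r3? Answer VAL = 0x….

VAL = 0xae

0: ✓ CMP  NZCV=0011
1: · MOVMI
2: ✓ SUBHI  r2←0x2c
3: ✓ CMP  NZCV=1000
4: · MOVPL
5: ✓ ADDVC  r0←0xf3
6: · SUBVS
7: ✓ CMP  NZCV=0010
8: ✓ MOVCS  r3←0xae
9: · ADDMI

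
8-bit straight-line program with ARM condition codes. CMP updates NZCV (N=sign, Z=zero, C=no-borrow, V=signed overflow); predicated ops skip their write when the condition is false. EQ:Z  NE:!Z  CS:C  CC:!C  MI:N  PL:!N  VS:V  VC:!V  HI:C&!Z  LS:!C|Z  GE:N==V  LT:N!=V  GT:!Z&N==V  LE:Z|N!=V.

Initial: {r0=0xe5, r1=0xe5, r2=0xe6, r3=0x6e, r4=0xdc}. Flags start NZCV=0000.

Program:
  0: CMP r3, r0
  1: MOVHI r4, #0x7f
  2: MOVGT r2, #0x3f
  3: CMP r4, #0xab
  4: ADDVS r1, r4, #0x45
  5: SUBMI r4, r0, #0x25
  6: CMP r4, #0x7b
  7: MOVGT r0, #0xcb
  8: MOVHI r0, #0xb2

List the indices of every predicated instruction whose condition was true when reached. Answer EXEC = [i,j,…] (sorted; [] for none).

0: ✓ CMP  NZCV=1001
1: · MOVHI
2: ✓ MOVGT  r2←0x3f
3: ✓ CMP  NZCV=0010
4: · ADDVS
5: · SUBMI
6: ✓ CMP  NZCV=0011
7: · MOVGT
8: ✓ MOVHI  r0←0xb2

EXEC = [2,8]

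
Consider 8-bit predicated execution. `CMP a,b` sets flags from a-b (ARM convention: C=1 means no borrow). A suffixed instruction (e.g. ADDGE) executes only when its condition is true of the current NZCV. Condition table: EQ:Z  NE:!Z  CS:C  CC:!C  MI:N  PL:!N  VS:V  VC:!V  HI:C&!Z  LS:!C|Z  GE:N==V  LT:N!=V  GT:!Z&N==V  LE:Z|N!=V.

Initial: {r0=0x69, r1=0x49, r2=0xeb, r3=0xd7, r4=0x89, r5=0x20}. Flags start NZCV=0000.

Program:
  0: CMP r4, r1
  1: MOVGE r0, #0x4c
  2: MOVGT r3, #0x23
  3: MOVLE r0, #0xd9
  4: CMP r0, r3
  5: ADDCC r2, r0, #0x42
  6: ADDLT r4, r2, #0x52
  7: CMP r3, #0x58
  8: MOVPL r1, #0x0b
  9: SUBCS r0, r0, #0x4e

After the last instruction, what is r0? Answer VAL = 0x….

0: ✓ CMP  NZCV=0011
1: · MOVGE
2: · MOVGT
3: ✓ MOVLE  r0←0xd9
4: ✓ CMP  NZCV=0010
5: · ADDCC
6: · ADDLT
7: ✓ CMP  NZCV=0011
8: ✓ MOVPL  r1←0x0b
9: ✓ SUBCS  r0←0x8b

VAL = 0x8b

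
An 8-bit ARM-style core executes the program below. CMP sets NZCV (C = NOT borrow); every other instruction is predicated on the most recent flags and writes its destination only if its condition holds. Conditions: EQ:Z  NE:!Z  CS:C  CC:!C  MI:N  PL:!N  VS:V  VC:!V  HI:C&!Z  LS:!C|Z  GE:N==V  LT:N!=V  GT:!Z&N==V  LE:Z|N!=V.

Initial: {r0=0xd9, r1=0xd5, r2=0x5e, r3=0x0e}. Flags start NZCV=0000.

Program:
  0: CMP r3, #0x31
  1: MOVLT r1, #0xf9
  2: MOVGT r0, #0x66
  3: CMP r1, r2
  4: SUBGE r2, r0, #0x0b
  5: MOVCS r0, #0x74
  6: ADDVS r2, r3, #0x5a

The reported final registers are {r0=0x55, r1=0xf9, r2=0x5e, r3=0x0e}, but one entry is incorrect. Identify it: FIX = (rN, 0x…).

0: ✓ CMP  NZCV=1000
1: ✓ MOVLT  r1←0xf9
2: · MOVGT
3: ✓ CMP  NZCV=1010
4: · SUBGE
5: ✓ MOVCS  r0←0x74
6: · ADDVS

FIX = (r0, 0x74)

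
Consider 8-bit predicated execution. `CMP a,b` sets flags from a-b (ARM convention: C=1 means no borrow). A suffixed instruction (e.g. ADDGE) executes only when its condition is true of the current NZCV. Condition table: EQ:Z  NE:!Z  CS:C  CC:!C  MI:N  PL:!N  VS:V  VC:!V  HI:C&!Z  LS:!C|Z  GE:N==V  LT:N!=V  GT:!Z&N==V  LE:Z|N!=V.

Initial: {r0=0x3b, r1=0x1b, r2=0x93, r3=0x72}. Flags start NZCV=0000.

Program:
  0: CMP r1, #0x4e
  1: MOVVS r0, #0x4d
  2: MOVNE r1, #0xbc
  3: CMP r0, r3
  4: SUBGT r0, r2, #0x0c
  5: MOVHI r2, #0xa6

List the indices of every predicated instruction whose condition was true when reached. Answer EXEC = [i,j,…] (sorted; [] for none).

EXEC = [2]

0: ✓ CMP  NZCV=1000
1: · MOVVS
2: ✓ MOVNE  r1←0xbc
3: ✓ CMP  NZCV=1000
4: · SUBGT
5: · MOVHI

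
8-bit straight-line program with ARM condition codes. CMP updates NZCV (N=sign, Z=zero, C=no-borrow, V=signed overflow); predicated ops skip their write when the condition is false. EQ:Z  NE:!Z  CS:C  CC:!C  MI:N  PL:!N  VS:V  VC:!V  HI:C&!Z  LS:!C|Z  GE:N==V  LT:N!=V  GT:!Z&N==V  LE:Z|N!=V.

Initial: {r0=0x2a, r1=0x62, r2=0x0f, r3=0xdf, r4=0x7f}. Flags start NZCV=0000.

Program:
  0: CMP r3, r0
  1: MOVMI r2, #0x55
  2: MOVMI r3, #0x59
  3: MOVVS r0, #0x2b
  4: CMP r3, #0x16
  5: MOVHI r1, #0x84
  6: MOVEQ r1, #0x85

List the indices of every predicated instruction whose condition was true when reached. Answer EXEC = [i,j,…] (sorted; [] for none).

EXEC = [1,2,5]

0: ✓ CMP  NZCV=1010
1: ✓ MOVMI  r2←0x55
2: ✓ MOVMI  r3←0x59
3: · MOVVS
4: ✓ CMP  NZCV=0010
5: ✓ MOVHI  r1←0x84
6: · MOVEQ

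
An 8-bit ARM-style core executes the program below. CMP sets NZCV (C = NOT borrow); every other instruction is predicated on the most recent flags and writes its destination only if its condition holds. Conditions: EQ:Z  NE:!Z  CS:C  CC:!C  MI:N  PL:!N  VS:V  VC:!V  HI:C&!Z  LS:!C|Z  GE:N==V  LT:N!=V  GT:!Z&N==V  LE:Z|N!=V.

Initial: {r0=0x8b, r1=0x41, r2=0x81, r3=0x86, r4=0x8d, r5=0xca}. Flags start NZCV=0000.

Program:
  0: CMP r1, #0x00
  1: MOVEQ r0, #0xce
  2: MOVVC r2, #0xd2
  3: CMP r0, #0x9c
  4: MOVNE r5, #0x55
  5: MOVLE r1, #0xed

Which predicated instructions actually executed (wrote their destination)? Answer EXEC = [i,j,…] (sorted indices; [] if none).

0: ✓ CMP  NZCV=0010
1: · MOVEQ
2: ✓ MOVVC  r2←0xd2
3: ✓ CMP  NZCV=1000
4: ✓ MOVNE  r5←0x55
5: ✓ MOVLE  r1←0xed

EXEC = [2,4,5]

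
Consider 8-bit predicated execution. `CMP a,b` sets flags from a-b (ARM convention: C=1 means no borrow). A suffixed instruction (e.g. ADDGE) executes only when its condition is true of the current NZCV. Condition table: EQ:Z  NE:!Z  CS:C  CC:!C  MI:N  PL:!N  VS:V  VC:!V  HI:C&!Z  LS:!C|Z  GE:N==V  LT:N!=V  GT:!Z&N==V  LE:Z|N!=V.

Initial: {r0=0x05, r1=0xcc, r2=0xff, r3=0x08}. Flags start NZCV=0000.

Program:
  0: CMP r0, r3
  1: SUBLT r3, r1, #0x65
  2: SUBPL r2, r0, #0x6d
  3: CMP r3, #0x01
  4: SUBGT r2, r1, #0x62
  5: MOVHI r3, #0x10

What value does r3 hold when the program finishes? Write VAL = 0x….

0: ✓ CMP  NZCV=1000
1: ✓ SUBLT  r3←0x67
2: · SUBPL
3: ✓ CMP  NZCV=0010
4: ✓ SUBGT  r2←0x6a
5: ✓ MOVHI  r3←0x10

VAL = 0x10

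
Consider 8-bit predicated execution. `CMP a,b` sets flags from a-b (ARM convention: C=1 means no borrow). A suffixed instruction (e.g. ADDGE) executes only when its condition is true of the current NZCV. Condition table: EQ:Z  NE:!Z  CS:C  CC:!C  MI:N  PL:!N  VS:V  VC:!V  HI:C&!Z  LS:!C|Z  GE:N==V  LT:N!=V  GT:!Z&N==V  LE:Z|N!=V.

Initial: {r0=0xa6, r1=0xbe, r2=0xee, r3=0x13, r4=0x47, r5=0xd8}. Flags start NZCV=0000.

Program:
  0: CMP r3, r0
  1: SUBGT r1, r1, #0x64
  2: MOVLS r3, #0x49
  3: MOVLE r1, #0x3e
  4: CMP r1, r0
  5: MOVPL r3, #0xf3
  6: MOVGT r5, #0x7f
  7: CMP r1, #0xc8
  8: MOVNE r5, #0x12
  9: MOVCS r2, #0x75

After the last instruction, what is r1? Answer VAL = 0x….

VAL = 0x5a

0: ✓ CMP  NZCV=0000
1: ✓ SUBGT  r1←0x5a
2: ✓ MOVLS  r3←0x49
3: · MOVLE
4: ✓ CMP  NZCV=1001
5: · MOVPL
6: ✓ MOVGT  r5←0x7f
7: ✓ CMP  NZCV=1001
8: ✓ MOVNE  r5←0x12
9: · MOVCS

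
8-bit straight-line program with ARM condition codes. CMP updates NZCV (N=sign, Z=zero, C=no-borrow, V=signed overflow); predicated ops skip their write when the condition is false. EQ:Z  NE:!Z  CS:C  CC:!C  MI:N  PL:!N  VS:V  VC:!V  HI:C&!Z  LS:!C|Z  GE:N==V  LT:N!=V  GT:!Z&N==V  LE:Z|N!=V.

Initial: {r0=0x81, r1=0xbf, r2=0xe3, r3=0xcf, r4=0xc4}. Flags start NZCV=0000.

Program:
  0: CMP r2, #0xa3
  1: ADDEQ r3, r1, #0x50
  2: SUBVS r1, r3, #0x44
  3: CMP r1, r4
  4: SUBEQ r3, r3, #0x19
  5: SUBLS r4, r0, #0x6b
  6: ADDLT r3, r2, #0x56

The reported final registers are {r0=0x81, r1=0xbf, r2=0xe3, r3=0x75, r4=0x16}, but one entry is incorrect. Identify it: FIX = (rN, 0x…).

FIX = (r3, 0x39)

0: ✓ CMP  NZCV=0010
1: · ADDEQ
2: · SUBVS
3: ✓ CMP  NZCV=1000
4: · SUBEQ
5: ✓ SUBLS  r4←0x16
6: ✓ ADDLT  r3←0x39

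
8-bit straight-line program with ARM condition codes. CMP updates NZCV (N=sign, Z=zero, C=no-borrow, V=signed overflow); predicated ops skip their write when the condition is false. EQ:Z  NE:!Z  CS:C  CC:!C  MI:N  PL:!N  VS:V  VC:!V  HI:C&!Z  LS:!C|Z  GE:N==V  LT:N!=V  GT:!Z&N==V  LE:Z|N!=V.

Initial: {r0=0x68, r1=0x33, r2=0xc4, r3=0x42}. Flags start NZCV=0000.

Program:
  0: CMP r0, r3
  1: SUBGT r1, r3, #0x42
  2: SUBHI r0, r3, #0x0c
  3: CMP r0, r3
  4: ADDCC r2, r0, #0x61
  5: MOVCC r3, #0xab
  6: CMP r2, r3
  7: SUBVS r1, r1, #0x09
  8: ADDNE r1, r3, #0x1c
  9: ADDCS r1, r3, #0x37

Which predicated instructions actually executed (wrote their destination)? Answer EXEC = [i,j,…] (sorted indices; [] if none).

[0] flags=0010 → (cmp)
[1] flags=0010 GT?T → r1=0x00
[2] flags=0010 HI?T → r0=0x36
[3] flags=1000 → (cmp)
[4] flags=1000 CC?T → r2=0x97
[5] flags=1000 CC?T → r3=0xab
[6] flags=1000 → (cmp)
[7] flags=1000 VS?F → skip
[8] flags=1000 NE?T → r1=0xc7
[9] flags=1000 CS?F → skip

EXEC = [1,2,4,5,8]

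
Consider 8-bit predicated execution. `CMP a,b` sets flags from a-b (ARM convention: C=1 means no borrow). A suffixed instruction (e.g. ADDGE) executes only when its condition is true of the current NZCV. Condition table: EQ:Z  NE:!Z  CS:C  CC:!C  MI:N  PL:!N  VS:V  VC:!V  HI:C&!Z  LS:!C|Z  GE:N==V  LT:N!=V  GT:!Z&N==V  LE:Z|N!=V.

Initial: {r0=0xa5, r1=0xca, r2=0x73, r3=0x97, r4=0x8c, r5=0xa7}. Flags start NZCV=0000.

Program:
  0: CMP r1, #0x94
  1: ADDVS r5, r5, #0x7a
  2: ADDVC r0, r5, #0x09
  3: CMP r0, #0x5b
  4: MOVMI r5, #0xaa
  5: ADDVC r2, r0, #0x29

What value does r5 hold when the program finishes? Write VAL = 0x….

[0] flags=0010 → (cmp)
[1] flags=0010 VS?F → skip
[2] flags=0010 VC?T → r0=0xb0
[3] flags=0011 → (cmp)
[4] flags=0011 MI?F → skip
[5] flags=0011 VC?F → skip

VAL = 0xa7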